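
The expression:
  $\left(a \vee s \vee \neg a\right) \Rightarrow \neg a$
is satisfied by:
  {a: False}


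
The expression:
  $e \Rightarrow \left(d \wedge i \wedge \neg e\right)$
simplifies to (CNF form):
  $\neg e$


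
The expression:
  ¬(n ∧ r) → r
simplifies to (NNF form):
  r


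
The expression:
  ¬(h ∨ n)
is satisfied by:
  {n: False, h: False}


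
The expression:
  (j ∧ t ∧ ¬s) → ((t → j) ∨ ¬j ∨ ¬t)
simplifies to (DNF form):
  True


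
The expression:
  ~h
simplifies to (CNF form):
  ~h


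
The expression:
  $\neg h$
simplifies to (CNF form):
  $\neg h$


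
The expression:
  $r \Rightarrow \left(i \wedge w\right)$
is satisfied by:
  {i: True, w: True, r: False}
  {i: True, w: False, r: False}
  {w: True, i: False, r: False}
  {i: False, w: False, r: False}
  {i: True, r: True, w: True}


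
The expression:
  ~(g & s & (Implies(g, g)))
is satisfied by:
  {s: False, g: False}
  {g: True, s: False}
  {s: True, g: False}


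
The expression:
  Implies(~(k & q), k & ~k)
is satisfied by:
  {q: True, k: True}


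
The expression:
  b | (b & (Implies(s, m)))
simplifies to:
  b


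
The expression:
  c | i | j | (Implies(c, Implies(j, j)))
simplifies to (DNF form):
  True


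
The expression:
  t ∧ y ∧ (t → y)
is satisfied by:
  {t: True, y: True}


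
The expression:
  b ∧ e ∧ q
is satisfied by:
  {e: True, b: True, q: True}


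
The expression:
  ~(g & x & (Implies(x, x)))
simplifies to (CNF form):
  ~g | ~x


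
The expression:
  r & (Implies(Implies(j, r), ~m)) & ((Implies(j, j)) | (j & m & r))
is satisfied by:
  {r: True, m: False}


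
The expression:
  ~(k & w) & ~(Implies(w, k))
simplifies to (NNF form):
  w & ~k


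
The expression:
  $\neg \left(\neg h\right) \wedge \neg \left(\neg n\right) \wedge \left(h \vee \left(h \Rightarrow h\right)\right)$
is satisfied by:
  {h: True, n: True}


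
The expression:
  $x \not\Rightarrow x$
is never true.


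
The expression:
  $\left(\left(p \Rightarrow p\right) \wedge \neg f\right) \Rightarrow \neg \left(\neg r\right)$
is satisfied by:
  {r: True, f: True}
  {r: True, f: False}
  {f: True, r: False}


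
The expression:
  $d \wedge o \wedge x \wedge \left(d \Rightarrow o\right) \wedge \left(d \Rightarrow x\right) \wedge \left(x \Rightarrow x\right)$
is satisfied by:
  {o: True, d: True, x: True}


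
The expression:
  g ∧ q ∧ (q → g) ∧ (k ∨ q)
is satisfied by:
  {g: True, q: True}


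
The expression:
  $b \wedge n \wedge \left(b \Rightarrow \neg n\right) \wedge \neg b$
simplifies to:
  $\text{False}$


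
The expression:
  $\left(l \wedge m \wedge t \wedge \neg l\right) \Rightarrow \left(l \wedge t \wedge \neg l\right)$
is always true.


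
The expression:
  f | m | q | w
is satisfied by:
  {q: True, m: True, w: True, f: True}
  {q: True, m: True, w: True, f: False}
  {q: True, m: True, f: True, w: False}
  {q: True, m: True, f: False, w: False}
  {q: True, w: True, f: True, m: False}
  {q: True, w: True, f: False, m: False}
  {q: True, w: False, f: True, m: False}
  {q: True, w: False, f: False, m: False}
  {m: True, w: True, f: True, q: False}
  {m: True, w: True, f: False, q: False}
  {m: True, f: True, w: False, q: False}
  {m: True, f: False, w: False, q: False}
  {w: True, f: True, m: False, q: False}
  {w: True, m: False, f: False, q: False}
  {f: True, m: False, w: False, q: False}


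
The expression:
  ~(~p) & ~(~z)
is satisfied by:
  {z: True, p: True}


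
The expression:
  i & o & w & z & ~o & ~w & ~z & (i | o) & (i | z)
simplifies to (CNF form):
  False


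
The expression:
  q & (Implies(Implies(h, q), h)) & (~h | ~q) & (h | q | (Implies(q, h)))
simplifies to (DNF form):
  False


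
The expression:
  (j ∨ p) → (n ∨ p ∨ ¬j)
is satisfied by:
  {n: True, p: True, j: False}
  {n: True, p: False, j: False}
  {p: True, n: False, j: False}
  {n: False, p: False, j: False}
  {j: True, n: True, p: True}
  {j: True, n: True, p: False}
  {j: True, p: True, n: False}


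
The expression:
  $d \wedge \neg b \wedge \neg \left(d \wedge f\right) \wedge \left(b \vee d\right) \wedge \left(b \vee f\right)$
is never true.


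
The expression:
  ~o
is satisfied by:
  {o: False}


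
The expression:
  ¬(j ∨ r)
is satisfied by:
  {r: False, j: False}


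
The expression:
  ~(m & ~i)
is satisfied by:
  {i: True, m: False}
  {m: False, i: False}
  {m: True, i: True}


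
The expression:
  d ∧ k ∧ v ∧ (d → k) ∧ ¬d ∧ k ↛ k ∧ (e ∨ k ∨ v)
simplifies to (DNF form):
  False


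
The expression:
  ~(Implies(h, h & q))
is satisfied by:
  {h: True, q: False}


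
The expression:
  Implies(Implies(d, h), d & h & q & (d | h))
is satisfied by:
  {q: True, d: True, h: False}
  {d: True, h: False, q: False}
  {q: True, h: True, d: True}


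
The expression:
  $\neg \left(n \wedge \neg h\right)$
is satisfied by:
  {h: True, n: False}
  {n: False, h: False}
  {n: True, h: True}


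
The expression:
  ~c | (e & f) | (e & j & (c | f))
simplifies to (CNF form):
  (e | ~c) & (e | f | ~c) & (e | j | ~c) & (f | j | ~c)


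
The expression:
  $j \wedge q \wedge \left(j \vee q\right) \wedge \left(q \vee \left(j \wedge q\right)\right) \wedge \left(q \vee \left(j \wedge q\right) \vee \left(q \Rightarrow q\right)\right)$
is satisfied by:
  {j: True, q: True}


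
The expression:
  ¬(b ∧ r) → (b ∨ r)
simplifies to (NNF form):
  b ∨ r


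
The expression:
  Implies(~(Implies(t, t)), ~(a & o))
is always true.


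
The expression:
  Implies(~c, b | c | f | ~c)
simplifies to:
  True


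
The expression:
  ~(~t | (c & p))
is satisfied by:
  {t: True, p: False, c: False}
  {t: True, c: True, p: False}
  {t: True, p: True, c: False}


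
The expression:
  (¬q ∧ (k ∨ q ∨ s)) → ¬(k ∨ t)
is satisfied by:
  {q: True, t: False, s: False, k: False}
  {q: True, s: True, t: False, k: False}
  {q: True, t: True, s: False, k: False}
  {q: True, s: True, t: True, k: False}
  {q: True, k: True, t: False, s: False}
  {q: True, k: True, s: True, t: False}
  {q: True, k: True, t: True, s: False}
  {q: True, k: True, s: True, t: True}
  {k: False, t: False, s: False, q: False}
  {s: True, k: False, t: False, q: False}
  {t: True, k: False, s: False, q: False}


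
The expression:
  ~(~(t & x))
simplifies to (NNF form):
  t & x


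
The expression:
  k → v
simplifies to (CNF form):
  v ∨ ¬k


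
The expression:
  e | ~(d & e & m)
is always true.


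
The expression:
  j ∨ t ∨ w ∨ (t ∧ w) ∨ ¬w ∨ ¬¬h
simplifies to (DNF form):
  True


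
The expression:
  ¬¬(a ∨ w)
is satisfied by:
  {a: True, w: True}
  {a: True, w: False}
  {w: True, a: False}


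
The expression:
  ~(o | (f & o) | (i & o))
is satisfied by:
  {o: False}


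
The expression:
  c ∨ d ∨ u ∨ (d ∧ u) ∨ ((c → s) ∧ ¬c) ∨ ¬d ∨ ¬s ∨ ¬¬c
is always true.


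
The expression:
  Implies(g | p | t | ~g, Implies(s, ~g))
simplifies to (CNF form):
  ~g | ~s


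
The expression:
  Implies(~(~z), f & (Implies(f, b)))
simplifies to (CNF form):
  (b | ~z) & (f | ~z)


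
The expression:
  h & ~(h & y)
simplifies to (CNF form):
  h & ~y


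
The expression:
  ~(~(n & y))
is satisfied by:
  {y: True, n: True}


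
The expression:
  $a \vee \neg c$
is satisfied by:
  {a: True, c: False}
  {c: False, a: False}
  {c: True, a: True}


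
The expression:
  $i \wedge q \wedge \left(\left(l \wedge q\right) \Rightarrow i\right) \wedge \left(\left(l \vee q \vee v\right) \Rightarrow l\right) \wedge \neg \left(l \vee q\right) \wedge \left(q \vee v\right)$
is never true.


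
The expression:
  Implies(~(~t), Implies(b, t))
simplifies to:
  True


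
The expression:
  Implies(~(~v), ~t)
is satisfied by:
  {v: False, t: False}
  {t: True, v: False}
  {v: True, t: False}


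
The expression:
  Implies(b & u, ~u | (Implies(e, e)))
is always true.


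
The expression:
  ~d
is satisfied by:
  {d: False}


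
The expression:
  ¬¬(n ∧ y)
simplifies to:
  n ∧ y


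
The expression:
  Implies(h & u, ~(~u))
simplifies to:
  True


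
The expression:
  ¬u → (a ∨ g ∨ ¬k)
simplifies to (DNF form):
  a ∨ g ∨ u ∨ ¬k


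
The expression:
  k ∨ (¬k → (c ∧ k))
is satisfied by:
  {k: True}


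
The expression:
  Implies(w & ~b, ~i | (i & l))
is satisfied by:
  {b: True, l: True, w: False, i: False}
  {b: True, w: False, i: False, l: False}
  {l: True, w: False, i: False, b: False}
  {l: False, w: False, i: False, b: False}
  {b: True, i: True, l: True, w: False}
  {b: True, i: True, l: False, w: False}
  {i: True, l: True, b: False, w: False}
  {i: True, b: False, w: False, l: False}
  {l: True, b: True, w: True, i: False}
  {b: True, w: True, l: False, i: False}
  {l: True, w: True, b: False, i: False}
  {w: True, b: False, i: False, l: False}
  {b: True, i: True, w: True, l: True}
  {b: True, i: True, w: True, l: False}
  {i: True, w: True, l: True, b: False}


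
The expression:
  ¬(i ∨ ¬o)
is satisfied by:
  {o: True, i: False}


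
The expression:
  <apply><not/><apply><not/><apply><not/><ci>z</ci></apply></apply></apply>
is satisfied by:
  {z: False}


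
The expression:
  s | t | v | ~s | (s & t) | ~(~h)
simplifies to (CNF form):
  True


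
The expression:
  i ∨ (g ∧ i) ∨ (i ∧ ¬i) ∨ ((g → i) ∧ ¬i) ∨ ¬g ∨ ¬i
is always true.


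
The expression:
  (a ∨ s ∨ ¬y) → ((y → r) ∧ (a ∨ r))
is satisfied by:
  {r: True, a: True, s: False, y: False}
  {r: True, a: True, s: True, y: False}
  {r: True, s: False, y: False, a: False}
  {r: True, s: True, y: False, a: False}
  {r: True, a: True, y: True, s: False}
  {r: True, a: True, y: True, s: True}
  {r: True, y: True, s: False, a: False}
  {r: True, y: True, s: True, a: False}
  {s: False, a: True, y: False, r: False}
  {a: True, y: False, s: True, r: False}
  {y: True, r: False, s: False, a: False}


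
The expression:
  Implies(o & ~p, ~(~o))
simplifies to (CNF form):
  True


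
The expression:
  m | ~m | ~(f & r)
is always true.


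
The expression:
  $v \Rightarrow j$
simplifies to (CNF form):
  $j \vee \neg v$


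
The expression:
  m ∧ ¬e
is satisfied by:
  {m: True, e: False}


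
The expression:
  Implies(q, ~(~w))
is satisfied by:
  {w: True, q: False}
  {q: False, w: False}
  {q: True, w: True}


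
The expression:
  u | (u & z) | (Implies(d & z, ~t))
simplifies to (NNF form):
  u | ~d | ~t | ~z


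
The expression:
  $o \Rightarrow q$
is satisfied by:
  {q: True, o: False}
  {o: False, q: False}
  {o: True, q: True}


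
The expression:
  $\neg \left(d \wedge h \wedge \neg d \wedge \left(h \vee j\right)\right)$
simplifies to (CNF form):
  $\text{True}$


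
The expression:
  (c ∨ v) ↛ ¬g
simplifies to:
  g ∧ (c ∨ v)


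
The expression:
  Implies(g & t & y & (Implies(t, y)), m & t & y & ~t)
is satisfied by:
  {g: False, t: False, y: False}
  {y: True, g: False, t: False}
  {t: True, g: False, y: False}
  {y: True, t: True, g: False}
  {g: True, y: False, t: False}
  {y: True, g: True, t: False}
  {t: True, g: True, y: False}


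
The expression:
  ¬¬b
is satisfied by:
  {b: True}


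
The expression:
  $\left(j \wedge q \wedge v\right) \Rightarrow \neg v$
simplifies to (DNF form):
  $\neg j \vee \neg q \vee \neg v$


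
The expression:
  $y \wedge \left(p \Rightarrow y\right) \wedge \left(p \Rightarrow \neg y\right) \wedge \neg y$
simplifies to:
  $\text{False}$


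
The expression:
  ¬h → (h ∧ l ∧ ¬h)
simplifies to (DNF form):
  h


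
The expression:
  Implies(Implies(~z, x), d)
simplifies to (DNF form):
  d | (~x & ~z)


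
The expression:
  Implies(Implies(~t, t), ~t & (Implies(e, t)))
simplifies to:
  ~t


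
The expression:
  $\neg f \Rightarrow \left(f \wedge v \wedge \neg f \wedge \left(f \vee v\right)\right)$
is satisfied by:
  {f: True}


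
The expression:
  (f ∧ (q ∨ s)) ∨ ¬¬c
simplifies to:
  c ∨ (f ∧ q) ∨ (f ∧ s)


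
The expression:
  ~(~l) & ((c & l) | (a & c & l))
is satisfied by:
  {c: True, l: True}


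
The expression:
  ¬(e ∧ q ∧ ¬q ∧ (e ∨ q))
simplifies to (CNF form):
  True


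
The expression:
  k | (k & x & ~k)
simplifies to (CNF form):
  k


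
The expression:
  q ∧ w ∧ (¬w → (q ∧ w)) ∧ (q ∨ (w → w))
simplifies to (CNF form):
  q ∧ w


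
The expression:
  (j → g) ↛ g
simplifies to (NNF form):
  ¬g ∧ ¬j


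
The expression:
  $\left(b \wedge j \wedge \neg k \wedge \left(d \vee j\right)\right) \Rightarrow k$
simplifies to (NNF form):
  $k \vee \neg b \vee \neg j$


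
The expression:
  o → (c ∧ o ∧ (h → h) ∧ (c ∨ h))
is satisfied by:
  {c: True, o: False}
  {o: False, c: False}
  {o: True, c: True}


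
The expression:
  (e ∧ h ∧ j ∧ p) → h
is always true.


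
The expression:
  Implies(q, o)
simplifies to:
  o | ~q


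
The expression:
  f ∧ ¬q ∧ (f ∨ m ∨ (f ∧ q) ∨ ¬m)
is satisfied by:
  {f: True, q: False}


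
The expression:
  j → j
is always true.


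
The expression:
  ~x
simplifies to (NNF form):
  ~x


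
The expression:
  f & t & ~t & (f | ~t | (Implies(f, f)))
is never true.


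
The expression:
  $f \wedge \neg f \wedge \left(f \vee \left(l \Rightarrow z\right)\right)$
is never true.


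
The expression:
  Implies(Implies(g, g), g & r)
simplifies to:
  g & r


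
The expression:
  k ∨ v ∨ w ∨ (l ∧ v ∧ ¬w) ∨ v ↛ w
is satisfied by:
  {k: True, v: True, w: True}
  {k: True, v: True, w: False}
  {k: True, w: True, v: False}
  {k: True, w: False, v: False}
  {v: True, w: True, k: False}
  {v: True, w: False, k: False}
  {w: True, v: False, k: False}


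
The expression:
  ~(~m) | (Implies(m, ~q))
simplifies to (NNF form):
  True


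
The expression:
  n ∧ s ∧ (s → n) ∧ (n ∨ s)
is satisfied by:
  {s: True, n: True}


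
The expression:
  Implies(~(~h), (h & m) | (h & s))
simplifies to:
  m | s | ~h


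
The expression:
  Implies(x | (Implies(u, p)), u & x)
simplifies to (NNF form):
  u & (x | ~p)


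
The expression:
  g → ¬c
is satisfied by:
  {g: False, c: False}
  {c: True, g: False}
  {g: True, c: False}


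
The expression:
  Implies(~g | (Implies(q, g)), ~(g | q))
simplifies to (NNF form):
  ~g & ~q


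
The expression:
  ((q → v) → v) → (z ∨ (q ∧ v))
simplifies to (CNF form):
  (q ∨ z ∨ ¬q) ∧ (q ∨ z ∨ ¬v) ∧ (v ∨ z ∨ ¬q) ∧ (v ∨ z ∨ ¬v)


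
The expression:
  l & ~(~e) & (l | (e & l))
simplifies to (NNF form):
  e & l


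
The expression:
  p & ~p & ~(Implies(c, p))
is never true.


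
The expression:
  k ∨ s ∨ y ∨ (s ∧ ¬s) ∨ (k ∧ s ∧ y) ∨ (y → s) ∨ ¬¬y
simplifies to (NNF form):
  True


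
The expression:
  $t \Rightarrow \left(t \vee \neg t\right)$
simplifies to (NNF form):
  $\text{True}$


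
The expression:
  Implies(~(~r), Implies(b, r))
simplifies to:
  True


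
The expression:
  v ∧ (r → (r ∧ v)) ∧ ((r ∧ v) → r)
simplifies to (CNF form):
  v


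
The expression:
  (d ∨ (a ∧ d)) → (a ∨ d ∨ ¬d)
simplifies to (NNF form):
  True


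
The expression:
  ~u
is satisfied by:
  {u: False}


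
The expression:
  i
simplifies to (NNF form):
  i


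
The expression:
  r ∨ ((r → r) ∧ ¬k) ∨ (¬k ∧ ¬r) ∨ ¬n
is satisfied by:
  {r: True, k: False, n: False}
  {k: False, n: False, r: False}
  {r: True, n: True, k: False}
  {n: True, k: False, r: False}
  {r: True, k: True, n: False}
  {k: True, r: False, n: False}
  {r: True, n: True, k: True}


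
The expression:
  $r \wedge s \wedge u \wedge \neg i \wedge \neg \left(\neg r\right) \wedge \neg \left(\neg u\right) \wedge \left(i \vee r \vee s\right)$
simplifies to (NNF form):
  $r \wedge s \wedge u \wedge \neg i$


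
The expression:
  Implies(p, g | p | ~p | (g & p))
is always true.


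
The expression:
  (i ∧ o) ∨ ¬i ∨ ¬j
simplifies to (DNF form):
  o ∨ ¬i ∨ ¬j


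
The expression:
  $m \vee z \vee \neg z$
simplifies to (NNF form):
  $\text{True}$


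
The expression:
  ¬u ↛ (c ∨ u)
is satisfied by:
  {u: False, c: False}


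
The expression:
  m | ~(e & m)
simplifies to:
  True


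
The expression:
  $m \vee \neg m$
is always true.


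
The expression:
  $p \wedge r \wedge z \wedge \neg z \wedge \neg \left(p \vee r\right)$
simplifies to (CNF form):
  $\text{False}$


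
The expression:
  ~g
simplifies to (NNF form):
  ~g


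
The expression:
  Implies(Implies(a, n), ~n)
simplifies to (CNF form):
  ~n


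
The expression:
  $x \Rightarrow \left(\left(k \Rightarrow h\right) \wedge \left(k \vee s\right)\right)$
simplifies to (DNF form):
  $\left(h \wedge k\right) \vee \left(s \wedge \neg k\right) \vee \neg x$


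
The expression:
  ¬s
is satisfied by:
  {s: False}


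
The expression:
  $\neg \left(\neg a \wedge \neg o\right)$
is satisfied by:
  {a: True, o: True}
  {a: True, o: False}
  {o: True, a: False}


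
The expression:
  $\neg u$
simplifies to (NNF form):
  $\neg u$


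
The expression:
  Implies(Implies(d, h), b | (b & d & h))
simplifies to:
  b | (d & ~h)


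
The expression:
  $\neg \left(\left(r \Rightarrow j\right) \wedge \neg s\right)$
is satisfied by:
  {s: True, r: True, j: False}
  {s: True, r: False, j: False}
  {j: True, s: True, r: True}
  {j: True, s: True, r: False}
  {r: True, j: False, s: False}


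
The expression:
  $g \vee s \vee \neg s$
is always true.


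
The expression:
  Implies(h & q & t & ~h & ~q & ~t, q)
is always true.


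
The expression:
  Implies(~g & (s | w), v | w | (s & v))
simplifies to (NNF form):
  g | v | w | ~s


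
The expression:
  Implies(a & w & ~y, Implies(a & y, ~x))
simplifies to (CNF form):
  True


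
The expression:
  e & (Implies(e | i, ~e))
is never true.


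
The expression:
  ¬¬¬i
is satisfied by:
  {i: False}


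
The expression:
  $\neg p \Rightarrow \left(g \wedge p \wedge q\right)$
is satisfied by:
  {p: True}


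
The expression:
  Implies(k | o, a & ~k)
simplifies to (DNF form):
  (a & ~k) | (~k & ~o)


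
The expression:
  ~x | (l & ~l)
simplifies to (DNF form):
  ~x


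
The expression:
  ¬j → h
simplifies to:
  h ∨ j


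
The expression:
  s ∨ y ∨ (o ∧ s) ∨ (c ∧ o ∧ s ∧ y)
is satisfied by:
  {y: True, s: True}
  {y: True, s: False}
  {s: True, y: False}


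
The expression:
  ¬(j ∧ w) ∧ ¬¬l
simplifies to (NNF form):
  l ∧ (¬j ∨ ¬w)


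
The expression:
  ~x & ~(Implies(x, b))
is never true.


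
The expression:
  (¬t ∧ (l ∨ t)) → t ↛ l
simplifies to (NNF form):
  t ∨ ¬l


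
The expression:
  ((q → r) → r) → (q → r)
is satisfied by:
  {r: True, q: False}
  {q: False, r: False}
  {q: True, r: True}


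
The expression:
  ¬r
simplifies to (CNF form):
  ¬r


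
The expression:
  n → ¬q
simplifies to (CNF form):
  ¬n ∨ ¬q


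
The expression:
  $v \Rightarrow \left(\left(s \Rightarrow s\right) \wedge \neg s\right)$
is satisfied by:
  {s: False, v: False}
  {v: True, s: False}
  {s: True, v: False}


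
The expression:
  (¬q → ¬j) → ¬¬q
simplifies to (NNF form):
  j ∨ q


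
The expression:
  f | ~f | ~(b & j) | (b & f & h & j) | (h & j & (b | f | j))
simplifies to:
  True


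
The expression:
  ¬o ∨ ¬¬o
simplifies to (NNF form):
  True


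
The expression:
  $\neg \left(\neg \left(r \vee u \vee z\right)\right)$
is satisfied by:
  {r: True, z: True, u: True}
  {r: True, z: True, u: False}
  {r: True, u: True, z: False}
  {r: True, u: False, z: False}
  {z: True, u: True, r: False}
  {z: True, u: False, r: False}
  {u: True, z: False, r: False}


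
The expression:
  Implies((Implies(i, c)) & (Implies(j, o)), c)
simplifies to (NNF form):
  c | i | (j & ~o)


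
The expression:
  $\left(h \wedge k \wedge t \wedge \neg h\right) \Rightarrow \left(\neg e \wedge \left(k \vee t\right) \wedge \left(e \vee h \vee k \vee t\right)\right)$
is always true.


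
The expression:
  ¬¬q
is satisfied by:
  {q: True}


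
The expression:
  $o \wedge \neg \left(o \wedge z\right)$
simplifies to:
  $o \wedge \neg z$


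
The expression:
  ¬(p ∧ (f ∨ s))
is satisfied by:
  {f: False, p: False, s: False}
  {s: True, f: False, p: False}
  {f: True, s: False, p: False}
  {s: True, f: True, p: False}
  {p: True, s: False, f: False}


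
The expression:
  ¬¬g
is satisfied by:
  {g: True}


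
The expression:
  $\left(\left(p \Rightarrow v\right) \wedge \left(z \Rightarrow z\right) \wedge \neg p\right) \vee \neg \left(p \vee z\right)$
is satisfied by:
  {p: False}


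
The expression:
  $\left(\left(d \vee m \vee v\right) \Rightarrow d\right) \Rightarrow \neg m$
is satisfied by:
  {m: False, d: False}
  {d: True, m: False}
  {m: True, d: False}


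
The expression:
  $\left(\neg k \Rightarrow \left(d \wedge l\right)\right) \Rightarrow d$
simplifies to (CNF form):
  $d \vee \neg k$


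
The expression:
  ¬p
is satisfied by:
  {p: False}


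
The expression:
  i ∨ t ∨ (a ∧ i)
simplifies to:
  i ∨ t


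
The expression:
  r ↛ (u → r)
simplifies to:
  False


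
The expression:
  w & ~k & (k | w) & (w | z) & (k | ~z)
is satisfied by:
  {w: True, z: False, k: False}


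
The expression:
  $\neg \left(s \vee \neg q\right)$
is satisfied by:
  {q: True, s: False}


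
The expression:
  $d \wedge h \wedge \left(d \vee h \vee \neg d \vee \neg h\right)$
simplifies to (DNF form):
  $d \wedge h$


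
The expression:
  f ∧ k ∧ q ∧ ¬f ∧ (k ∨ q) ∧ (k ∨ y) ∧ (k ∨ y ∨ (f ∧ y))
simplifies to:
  False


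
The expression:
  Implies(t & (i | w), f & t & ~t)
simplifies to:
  ~t | (~i & ~w)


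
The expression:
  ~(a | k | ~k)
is never true.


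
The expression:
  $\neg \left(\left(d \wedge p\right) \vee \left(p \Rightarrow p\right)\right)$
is never true.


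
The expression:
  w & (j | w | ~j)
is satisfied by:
  {w: True}


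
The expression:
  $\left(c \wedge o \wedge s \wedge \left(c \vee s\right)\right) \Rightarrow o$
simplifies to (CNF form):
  $\text{True}$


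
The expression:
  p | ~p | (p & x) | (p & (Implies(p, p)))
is always true.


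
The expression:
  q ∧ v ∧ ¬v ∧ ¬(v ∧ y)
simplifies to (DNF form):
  False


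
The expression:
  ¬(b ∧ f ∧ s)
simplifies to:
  ¬b ∨ ¬f ∨ ¬s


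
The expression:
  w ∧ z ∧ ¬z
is never true.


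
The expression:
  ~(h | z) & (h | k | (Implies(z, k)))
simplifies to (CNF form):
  ~h & ~z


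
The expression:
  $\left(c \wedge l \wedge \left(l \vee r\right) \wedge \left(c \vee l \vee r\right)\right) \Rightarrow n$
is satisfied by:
  {n: True, l: False, c: False}
  {l: False, c: False, n: False}
  {n: True, c: True, l: False}
  {c: True, l: False, n: False}
  {n: True, l: True, c: False}
  {l: True, n: False, c: False}
  {n: True, c: True, l: True}


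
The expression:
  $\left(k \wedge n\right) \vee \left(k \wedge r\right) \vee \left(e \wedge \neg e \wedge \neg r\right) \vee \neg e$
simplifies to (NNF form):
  $\left(k \wedge n\right) \vee \left(k \wedge r\right) \vee \neg e$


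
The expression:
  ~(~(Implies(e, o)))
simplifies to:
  o | ~e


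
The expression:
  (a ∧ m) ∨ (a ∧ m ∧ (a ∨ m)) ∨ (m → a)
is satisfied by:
  {a: True, m: False}
  {m: False, a: False}
  {m: True, a: True}


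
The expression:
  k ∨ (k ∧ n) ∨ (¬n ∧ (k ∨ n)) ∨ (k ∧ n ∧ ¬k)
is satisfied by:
  {k: True}


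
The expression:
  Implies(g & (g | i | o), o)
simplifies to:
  o | ~g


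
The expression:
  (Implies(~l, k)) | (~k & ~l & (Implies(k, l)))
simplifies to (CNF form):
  True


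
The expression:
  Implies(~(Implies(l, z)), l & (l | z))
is always true.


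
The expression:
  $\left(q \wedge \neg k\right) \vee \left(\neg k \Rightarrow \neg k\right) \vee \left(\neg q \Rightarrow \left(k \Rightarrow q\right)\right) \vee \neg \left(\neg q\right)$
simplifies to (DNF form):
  $\text{True}$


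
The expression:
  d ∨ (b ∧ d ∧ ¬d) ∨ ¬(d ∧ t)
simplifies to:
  True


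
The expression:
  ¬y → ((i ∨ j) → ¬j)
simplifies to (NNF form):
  y ∨ ¬j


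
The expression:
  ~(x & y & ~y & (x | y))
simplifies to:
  True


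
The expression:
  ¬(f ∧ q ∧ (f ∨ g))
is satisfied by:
  {q: False, f: False}
  {f: True, q: False}
  {q: True, f: False}


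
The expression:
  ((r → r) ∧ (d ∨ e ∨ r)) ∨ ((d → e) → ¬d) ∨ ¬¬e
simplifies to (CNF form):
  True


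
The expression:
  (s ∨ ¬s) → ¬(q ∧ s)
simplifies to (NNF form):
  ¬q ∨ ¬s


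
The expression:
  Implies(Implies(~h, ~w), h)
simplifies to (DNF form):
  h | w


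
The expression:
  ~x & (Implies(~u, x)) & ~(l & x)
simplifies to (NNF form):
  u & ~x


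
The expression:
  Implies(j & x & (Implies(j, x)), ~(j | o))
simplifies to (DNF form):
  ~j | ~x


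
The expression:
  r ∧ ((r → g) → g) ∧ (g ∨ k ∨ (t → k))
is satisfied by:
  {r: True, k: True, g: True, t: False}
  {r: True, k: True, g: False, t: False}
  {r: True, g: True, t: False, k: False}
  {r: True, g: False, t: False, k: False}
  {r: True, k: True, t: True, g: True}
  {r: True, k: True, t: True, g: False}
  {r: True, t: True, g: True, k: False}


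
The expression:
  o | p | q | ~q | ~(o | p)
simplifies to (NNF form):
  True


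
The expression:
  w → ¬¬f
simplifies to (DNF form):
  f ∨ ¬w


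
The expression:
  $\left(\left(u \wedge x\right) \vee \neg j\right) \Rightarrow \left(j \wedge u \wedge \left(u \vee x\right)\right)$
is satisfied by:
  {j: True}


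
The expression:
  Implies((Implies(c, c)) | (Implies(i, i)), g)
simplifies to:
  g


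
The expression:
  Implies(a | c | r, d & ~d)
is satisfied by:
  {r: False, a: False, c: False}


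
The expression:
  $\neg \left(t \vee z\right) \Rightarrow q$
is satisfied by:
  {t: True, q: True, z: True}
  {t: True, q: True, z: False}
  {t: True, z: True, q: False}
  {t: True, z: False, q: False}
  {q: True, z: True, t: False}
  {q: True, z: False, t: False}
  {z: True, q: False, t: False}


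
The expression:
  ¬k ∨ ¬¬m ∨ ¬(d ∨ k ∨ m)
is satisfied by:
  {m: True, k: False}
  {k: False, m: False}
  {k: True, m: True}


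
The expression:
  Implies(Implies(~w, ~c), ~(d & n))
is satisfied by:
  {c: True, w: False, d: False, n: False}
  {c: False, w: False, d: False, n: False}
  {w: True, c: True, n: False, d: False}
  {w: True, n: False, c: False, d: False}
  {n: True, c: True, w: False, d: False}
  {n: True, c: False, w: False, d: False}
  {n: True, w: True, c: True, d: False}
  {n: True, w: True, c: False, d: False}
  {d: True, c: True, w: False, n: False}
  {d: True, c: False, w: False, n: False}
  {d: True, w: True, c: True, n: False}
  {d: True, w: True, c: False, n: False}
  {n: True, d: True, c: True, w: False}


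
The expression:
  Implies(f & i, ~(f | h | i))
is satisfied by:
  {i: False, f: False}
  {f: True, i: False}
  {i: True, f: False}


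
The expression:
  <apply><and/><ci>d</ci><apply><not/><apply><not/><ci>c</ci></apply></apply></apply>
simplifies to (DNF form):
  <apply><and/><ci>c</ci><ci>d</ci></apply>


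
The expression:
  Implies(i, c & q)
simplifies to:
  ~i | (c & q)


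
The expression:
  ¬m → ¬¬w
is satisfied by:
  {m: True, w: True}
  {m: True, w: False}
  {w: True, m: False}


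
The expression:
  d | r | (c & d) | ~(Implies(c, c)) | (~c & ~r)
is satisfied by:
  {r: True, d: True, c: False}
  {r: True, c: False, d: False}
  {d: True, c: False, r: False}
  {d: False, c: False, r: False}
  {r: True, d: True, c: True}
  {r: True, c: True, d: False}
  {d: True, c: True, r: False}


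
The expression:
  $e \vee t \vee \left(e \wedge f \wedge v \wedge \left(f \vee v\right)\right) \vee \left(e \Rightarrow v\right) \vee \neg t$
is always true.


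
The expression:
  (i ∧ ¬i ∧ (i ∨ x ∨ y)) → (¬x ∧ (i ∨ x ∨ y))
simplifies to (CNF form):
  True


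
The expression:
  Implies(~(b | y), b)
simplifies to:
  b | y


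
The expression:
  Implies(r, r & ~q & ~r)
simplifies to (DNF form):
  ~r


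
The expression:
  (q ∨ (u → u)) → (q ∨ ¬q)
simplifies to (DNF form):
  True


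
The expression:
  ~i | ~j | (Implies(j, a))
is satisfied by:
  {a: True, i: False, j: False}
  {i: False, j: False, a: False}
  {j: True, a: True, i: False}
  {j: True, i: False, a: False}
  {a: True, i: True, j: False}
  {i: True, a: False, j: False}
  {j: True, i: True, a: True}


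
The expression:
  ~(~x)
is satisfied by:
  {x: True}


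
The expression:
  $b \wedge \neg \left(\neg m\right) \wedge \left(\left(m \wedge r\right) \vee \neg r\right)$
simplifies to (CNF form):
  $b \wedge m$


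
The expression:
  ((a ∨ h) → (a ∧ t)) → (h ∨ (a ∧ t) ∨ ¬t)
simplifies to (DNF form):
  a ∨ h ∨ ¬t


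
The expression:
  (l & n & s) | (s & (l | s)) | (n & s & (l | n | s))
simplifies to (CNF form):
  s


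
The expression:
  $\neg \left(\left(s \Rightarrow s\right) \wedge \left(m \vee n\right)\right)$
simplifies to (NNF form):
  $\neg m \wedge \neg n$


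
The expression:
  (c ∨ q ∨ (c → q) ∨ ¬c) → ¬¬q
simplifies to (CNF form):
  q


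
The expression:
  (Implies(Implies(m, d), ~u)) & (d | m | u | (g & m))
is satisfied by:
  {m: True, u: False, d: False}
  {d: True, m: True, u: False}
  {d: True, u: False, m: False}
  {m: True, u: True, d: False}


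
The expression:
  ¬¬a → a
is always true.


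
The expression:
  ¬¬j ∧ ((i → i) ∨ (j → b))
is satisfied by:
  {j: True}


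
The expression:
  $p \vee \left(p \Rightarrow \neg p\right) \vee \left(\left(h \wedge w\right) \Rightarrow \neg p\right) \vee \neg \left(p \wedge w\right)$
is always true.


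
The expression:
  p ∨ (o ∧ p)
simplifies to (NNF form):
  p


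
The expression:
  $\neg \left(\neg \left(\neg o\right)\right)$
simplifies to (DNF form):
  $\neg o$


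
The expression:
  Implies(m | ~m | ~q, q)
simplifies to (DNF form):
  q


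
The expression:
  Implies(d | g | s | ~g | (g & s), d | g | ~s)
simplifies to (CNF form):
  d | g | ~s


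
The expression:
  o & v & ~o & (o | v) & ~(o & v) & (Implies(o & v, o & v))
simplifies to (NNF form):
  False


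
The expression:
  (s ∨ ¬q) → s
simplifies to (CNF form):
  q ∨ s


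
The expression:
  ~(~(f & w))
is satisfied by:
  {w: True, f: True}


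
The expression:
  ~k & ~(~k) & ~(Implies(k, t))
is never true.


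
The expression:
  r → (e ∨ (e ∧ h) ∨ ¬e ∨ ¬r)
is always true.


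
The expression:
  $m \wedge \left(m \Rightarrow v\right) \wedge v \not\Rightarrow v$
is never true.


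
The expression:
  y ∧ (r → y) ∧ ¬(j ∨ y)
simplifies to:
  False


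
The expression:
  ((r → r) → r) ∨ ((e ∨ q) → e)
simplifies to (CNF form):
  e ∨ r ∨ ¬q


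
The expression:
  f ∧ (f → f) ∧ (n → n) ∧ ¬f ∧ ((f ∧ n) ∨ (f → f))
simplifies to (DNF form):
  False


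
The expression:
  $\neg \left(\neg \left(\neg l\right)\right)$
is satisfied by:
  {l: False}


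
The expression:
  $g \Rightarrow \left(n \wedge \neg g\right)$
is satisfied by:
  {g: False}


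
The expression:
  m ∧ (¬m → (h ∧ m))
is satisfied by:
  {m: True}


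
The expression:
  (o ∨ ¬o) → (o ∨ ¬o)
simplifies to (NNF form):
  True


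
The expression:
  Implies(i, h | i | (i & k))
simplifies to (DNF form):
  True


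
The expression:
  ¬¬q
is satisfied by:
  {q: True}


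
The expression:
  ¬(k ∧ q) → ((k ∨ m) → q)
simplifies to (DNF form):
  q ∨ (¬k ∧ ¬m)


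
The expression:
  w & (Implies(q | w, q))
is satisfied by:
  {w: True, q: True}


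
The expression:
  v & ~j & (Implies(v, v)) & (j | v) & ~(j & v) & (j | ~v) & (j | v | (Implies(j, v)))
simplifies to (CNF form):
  False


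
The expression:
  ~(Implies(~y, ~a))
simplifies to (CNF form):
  a & ~y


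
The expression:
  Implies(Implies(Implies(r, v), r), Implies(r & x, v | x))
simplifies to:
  True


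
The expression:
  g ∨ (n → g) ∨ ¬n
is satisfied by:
  {g: True, n: False}
  {n: False, g: False}
  {n: True, g: True}


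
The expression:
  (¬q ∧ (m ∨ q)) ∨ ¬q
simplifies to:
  ¬q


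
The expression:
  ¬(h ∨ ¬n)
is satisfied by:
  {n: True, h: False}


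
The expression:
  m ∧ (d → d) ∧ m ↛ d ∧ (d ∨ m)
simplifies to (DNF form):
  m ∧ ¬d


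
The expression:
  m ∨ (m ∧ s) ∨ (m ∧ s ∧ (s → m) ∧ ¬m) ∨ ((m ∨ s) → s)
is always true.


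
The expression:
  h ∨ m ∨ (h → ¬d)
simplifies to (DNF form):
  True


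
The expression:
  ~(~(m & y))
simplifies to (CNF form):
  m & y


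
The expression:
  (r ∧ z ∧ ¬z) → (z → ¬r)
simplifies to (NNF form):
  True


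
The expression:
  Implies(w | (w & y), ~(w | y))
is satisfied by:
  {w: False}


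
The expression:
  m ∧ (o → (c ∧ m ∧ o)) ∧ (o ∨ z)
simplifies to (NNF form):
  m ∧ (c ∨ ¬o) ∧ (o ∨ z)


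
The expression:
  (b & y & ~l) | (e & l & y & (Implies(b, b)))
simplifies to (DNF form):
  (b & e & y) | (e & l & y) | (b & y & ~l) | (l & y & ~l)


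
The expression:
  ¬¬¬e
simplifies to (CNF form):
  ¬e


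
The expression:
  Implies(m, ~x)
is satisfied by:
  {m: False, x: False}
  {x: True, m: False}
  {m: True, x: False}


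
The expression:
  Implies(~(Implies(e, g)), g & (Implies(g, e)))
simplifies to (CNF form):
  g | ~e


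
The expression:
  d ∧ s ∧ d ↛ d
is never true.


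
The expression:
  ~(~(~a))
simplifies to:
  ~a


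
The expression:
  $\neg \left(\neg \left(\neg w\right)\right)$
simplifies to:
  $\neg w$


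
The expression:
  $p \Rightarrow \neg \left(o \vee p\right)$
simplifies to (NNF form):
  $\neg p$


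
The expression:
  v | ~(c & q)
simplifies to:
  v | ~c | ~q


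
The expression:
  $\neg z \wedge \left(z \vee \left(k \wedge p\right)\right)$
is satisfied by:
  {p: True, k: True, z: False}


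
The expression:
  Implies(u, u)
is always true.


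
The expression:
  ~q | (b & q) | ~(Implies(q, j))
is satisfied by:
  {b: True, q: False, j: False}
  {q: False, j: False, b: False}
  {j: True, b: True, q: False}
  {j: True, q: False, b: False}
  {b: True, q: True, j: False}
  {q: True, b: False, j: False}
  {j: True, q: True, b: True}


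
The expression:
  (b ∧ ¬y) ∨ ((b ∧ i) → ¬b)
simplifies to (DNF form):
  ¬b ∨ ¬i ∨ ¬y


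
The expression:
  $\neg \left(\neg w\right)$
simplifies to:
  $w$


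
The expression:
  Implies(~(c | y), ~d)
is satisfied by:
  {y: True, c: True, d: False}
  {y: True, c: False, d: False}
  {c: True, y: False, d: False}
  {y: False, c: False, d: False}
  {y: True, d: True, c: True}
  {y: True, d: True, c: False}
  {d: True, c: True, y: False}


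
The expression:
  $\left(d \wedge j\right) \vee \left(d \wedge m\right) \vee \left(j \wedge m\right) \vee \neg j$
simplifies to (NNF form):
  $d \vee m \vee \neg j$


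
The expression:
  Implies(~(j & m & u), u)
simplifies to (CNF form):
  u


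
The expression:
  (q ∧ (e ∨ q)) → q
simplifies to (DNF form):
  True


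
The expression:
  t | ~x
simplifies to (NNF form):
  t | ~x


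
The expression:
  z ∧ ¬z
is never true.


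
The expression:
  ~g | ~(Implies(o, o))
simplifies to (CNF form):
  ~g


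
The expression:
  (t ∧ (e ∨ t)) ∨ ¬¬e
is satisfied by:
  {t: True, e: True}
  {t: True, e: False}
  {e: True, t: False}


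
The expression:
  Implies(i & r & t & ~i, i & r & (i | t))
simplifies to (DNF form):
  True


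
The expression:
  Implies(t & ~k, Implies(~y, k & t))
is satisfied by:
  {y: True, k: True, t: False}
  {y: True, t: False, k: False}
  {k: True, t: False, y: False}
  {k: False, t: False, y: False}
  {y: True, k: True, t: True}
  {y: True, t: True, k: False}
  {k: True, t: True, y: False}


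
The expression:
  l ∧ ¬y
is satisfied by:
  {l: True, y: False}


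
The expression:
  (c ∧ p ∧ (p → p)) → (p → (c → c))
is always true.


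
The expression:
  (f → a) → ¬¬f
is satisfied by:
  {f: True}


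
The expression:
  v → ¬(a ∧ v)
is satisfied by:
  {v: False, a: False}
  {a: True, v: False}
  {v: True, a: False}


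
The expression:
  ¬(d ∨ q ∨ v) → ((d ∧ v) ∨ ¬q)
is always true.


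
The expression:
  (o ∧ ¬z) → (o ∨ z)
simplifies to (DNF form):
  True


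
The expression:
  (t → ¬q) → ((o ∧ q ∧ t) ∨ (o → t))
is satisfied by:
  {t: True, o: False}
  {o: False, t: False}
  {o: True, t: True}


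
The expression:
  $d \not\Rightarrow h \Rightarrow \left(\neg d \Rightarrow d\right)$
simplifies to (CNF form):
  $\text{True}$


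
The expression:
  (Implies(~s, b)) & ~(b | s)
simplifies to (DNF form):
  False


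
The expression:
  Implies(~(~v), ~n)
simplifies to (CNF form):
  ~n | ~v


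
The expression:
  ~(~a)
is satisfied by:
  {a: True}


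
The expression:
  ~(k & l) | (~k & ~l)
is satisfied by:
  {l: False, k: False}
  {k: True, l: False}
  {l: True, k: False}


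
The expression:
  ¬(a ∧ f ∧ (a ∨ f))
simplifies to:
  ¬a ∨ ¬f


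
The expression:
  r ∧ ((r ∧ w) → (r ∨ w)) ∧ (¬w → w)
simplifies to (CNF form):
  r ∧ w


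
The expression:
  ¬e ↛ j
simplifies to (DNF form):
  j ∨ ¬e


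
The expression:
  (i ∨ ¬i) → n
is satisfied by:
  {n: True}


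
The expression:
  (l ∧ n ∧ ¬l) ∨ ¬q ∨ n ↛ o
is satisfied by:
  {n: True, o: False, q: False}
  {o: False, q: False, n: False}
  {n: True, o: True, q: False}
  {o: True, n: False, q: False}
  {q: True, n: True, o: False}


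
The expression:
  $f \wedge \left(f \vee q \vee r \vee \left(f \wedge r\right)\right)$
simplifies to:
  $f$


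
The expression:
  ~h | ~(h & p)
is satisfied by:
  {p: False, h: False}
  {h: True, p: False}
  {p: True, h: False}
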